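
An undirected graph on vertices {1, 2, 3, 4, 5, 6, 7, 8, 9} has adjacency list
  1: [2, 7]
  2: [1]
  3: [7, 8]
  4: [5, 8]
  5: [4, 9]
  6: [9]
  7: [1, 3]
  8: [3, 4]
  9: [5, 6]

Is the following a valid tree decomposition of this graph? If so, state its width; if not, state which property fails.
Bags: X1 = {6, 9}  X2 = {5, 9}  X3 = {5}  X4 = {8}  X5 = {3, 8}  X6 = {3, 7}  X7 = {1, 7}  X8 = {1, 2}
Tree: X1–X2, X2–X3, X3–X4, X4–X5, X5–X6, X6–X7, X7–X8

A tree decomposition must satisfy three properties: every vertex lies in some bag; for every edge, both endpoints lie together in some bag; and for every vertex, the bags containing it form a connected subtree. Here vertex 4 appears in no bag, so the decomposition is invalid.

No — vertex 4 appears in no bag.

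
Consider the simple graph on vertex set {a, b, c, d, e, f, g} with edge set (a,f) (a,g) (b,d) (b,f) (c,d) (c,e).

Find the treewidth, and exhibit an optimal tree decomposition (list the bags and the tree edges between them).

Every bag has size at most 2, so the width is 2 − 1 = 1 and tw(G) ≤ 1. Any graph with an edge has treewidth ≥ 1, and G has the edge g–a. Hence tw(G) = 1 exactly.

Treewidth 1.
One optimal decomposition is:
Bags: B1 = {a, g}  B2 = {a, f}  B3 = {b, f}  B4 = {b, d}  B5 = {c, d}  B6 = {c, e}
Tree: B1–B2, B2–B3, B3–B4, B4–B5, B5–B6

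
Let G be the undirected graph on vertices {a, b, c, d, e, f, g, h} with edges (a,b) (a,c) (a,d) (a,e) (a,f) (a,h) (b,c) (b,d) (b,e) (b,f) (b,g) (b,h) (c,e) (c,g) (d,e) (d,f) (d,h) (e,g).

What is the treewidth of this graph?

3

A width-3 tree decomposition is:
Bags: B1 = {a, b, c, e}  B2 = {b, c, e, g}  B3 = {a, b, d, e}  B4 = {a, b, d, f}  B5 = {a, b, d, h}
Tree: B1–B2, B1–B3, B3–B4, B3–B5
Every bag has size at most 4, so the width is 4 − 1 = 3 and tw(G) ≤ 3. Conversely, {b, c, e, g} is a clique of size 4, and the vertices of any clique must share a bag in every tree decomposition; so some bag has ≥ 4 vertices and tw(G) ≥ 3. Combining the bounds, tw(G) = 3.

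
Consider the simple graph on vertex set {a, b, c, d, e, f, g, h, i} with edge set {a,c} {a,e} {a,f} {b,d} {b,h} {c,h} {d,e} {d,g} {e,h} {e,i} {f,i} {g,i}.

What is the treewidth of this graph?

3

A width-3 tree decomposition is:
Bags: B1 = {a, c, f, i}  B2 = {a, c, e, i}  B3 = {c, e, h, i}  B4 = {e, g, h, i}  B5 = {d, e, g, h}  B6 = {b, d, g, h}
Tree: B1–B2, B2–B3, B3–B4, B4–B5, B5–B6
The largest bag has 4 vertices, giving width 3; this decomposition certifies tw(G) ≤ 3. For the lower bound: the 4 vertex sets {a,c,f}, {i}, {e}, {b,d,g,h} are disjoint, each induces a connected subgraph, and every pair is joined by at least one edge of G. Contracting each set to a single vertex therefore yields K_{4} as a minor, and since treewidth is minor-monotone, tw(G) ≥ tw(K_{4}) = 3. Combining the bounds, tw(G) = 3.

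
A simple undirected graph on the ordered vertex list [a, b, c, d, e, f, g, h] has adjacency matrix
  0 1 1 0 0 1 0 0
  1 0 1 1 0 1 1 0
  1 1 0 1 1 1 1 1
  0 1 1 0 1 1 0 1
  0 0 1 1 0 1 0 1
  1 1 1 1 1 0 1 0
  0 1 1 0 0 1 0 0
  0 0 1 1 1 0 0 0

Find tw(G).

A width-3 tree decomposition is:
Bags: B1 = {b, c, d, f}  B2 = {c, d, e, f}  B3 = {b, c, f, g}  B4 = {c, d, e, h}  B5 = {a, b, c, f}
Tree: B1–B2, B1–B3, B2–B4, B1–B5
The largest bag has 4 vertices, giving width 3; this decomposition certifies tw(G) ≤ 3. Conversely, {c, d, e, h} is a clique of size 4, and the vertices of any clique must share a bag in every tree decomposition; so some bag has ≥ 4 vertices and tw(G) ≥ 3. Therefore the treewidth is 3.

3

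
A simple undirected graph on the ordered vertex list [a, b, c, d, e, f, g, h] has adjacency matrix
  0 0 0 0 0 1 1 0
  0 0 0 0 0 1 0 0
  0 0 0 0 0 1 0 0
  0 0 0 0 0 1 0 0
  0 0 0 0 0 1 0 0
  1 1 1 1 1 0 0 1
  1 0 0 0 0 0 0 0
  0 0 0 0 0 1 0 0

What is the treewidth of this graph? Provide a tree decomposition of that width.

Treewidth 1.
One optimal decomposition is:
Bags: B1 = {a, f}  B2 = {a, g}  B3 = {f, h}  B4 = {b, f}  B5 = {e, f}  B6 = {c, f}  B7 = {d, f}
Tree: B1–B2, B1–B3, B1–B4, B4–B5, B1–B6, B6–B7

Each bag holds 2 vertices, so the decomposition has width 1, which upper-bounds the treewidth. G has an edge, so its treewidth is at least 1. The upper and lower bounds meet at 1, so that is the treewidth.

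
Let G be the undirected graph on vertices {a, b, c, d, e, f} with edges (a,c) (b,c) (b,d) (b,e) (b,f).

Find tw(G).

A width-1 tree decomposition is:
Bags: B1 = {b, e}  B2 = {b, c}  B3 = {a, c}  B4 = {b, d}  B5 = {b, f}
Tree: B1–B2, B2–B3, B2–B4, B2–B5
Every bag has size at most 2, so the width is 2 − 1 = 1 and tw(G) ≤ 1. G has an edge, so its treewidth is at least 1. Therefore the treewidth is 1.

1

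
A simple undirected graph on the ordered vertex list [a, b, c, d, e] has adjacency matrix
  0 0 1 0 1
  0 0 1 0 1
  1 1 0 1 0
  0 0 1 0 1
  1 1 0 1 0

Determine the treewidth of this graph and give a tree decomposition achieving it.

Treewidth 2.
One optimal decomposition is:
Bags: B1 = {c, d, e}  B2 = {b, c, e}  B3 = {a, c, e}
Tree: B1–B2, B2–B3

Every bag has size at most 3, so the width is 3 − 1 = 2 and tw(G) ≤ 2. For the lower bound, G contains the cycle c–d–e–b–c, so G is not a forest; only forests have treewidth ≤ 1, hence tw(G) ≥ 2. The upper and lower bounds meet at 2, so that is the treewidth.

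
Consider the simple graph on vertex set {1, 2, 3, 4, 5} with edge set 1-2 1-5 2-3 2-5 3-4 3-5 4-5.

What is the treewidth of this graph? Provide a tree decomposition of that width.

Every bag has size at most 3, so the width is 3 − 1 = 2 and tw(G) ≤ 2. On the other hand G contains the 3-clique {1, 2, 5}. A clique must lie in a single bag of any decomposition, so no decomposition can have width below 2. Hence tw(G) = 2 exactly.

Treewidth 2.
One optimal decomposition is:
Bags: B1 = {2, 3, 5}  B2 = {1, 2, 5}  B3 = {3, 4, 5}
Tree: B1–B2, B1–B3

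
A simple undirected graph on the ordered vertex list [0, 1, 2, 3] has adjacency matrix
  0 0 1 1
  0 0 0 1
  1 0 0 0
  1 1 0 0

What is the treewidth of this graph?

A width-1 tree decomposition is:
Bags: B1 = {1, 3}  B2 = {0, 3}  B3 = {0, 2}
Tree: B1–B2, B2–B3
Each bag holds 2 vertices, so the decomposition has width 1, which upper-bounds the treewidth. G has an edge, so its treewidth is at least 1. Therefore the treewidth is 1.

1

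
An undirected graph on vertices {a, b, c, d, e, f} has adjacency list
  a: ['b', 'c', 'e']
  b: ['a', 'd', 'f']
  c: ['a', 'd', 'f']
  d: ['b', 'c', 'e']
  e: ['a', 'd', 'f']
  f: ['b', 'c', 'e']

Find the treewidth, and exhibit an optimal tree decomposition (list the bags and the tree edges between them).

Every bag has size at most 4, so the width is 4 − 1 = 3 and tw(G) ≤ 3. For the lower bound: the 4 vertex sets {a,c}, {b,d}, {f}, {e} are disjoint, each induces a connected subgraph, and every pair is joined by at least one edge of G. Contracting each set to a single vertex therefore yields K_{4} as a minor, and since treewidth is minor-monotone, tw(G) ≥ tw(K_{4}) = 3. Therefore the treewidth is 3.

Treewidth 3.
One such decomposition:
Bags: B1 = {a, c, d, f}  B2 = {a, b, d, f}  B3 = {a, d, e, f}
Tree: B1–B2, B2–B3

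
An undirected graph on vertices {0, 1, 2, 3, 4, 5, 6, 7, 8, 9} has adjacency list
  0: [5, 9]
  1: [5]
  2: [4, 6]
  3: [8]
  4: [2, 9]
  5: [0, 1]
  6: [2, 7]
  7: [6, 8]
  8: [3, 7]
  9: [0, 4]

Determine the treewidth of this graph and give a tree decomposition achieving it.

Treewidth 1.
Bags: B1 = {1, 5}  B2 = {0, 5}  B3 = {0, 9}  B4 = {4, 9}  B5 = {2, 4}  B6 = {2, 6}  B7 = {6, 7}  B8 = {7, 8}  B9 = {3, 8}
Tree: B1–B2, B2–B3, B3–B4, B4–B5, B5–B6, B6–B7, B7–B8, B8–B9

Each bag holds 2 vertices, so the decomposition has width 1, which upper-bounds the treewidth. G has an edge, so its treewidth is at least 1. The upper and lower bounds meet at 1, so that is the treewidth.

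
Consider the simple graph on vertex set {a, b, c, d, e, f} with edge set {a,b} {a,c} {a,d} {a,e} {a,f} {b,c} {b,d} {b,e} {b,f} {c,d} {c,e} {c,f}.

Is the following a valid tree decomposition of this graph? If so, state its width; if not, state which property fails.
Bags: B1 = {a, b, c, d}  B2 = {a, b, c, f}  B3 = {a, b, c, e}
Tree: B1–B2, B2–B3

Yes; width 3.

Checking the three conditions: (i) the bags cover all of {a, b, c, d, e, f}; (ii) for each edge, some bag contains both endpoints; (iii) the bags containing any fixed vertex form a subtree. All hold, so the decomposition is valid with width 4 − 1 = 3.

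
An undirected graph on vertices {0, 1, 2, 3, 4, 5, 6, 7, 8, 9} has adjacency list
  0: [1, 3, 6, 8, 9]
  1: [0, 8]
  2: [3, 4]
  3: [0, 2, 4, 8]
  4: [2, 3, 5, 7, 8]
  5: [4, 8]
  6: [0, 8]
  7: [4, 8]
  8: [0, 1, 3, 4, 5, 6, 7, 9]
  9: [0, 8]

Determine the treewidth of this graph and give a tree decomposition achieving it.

Treewidth 2.
One optimal decomposition is:
Bags: B1 = {0, 8, 9}  B2 = {0, 3, 8}  B3 = {3, 4, 8}  B4 = {0, 1, 8}  B5 = {0, 6, 8}  B6 = {4, 7, 8}  B7 = {4, 5, 8}  B8 = {2, 3, 4}
Tree: B1–B2, B2–B3, B2–B4, B4–B5, B3–B6, B6–B7, B3–B8

Every bag has size at most 3, so the width is 3 − 1 = 2 and tw(G) ≤ 2. On the other hand G contains the 3-clique {0, 1, 8}. A clique must lie in a single bag of any decomposition, so no decomposition can have width below 2. The upper and lower bounds meet at 2, so that is the treewidth.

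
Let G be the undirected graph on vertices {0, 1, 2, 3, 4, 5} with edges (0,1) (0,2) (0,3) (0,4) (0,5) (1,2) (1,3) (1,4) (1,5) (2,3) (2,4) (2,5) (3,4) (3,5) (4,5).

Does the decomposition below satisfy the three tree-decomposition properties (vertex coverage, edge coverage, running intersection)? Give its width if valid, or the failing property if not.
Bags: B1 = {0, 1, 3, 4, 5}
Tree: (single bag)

No — vertex 2 appears in no bag.

A tree decomposition must satisfy three properties: every vertex lies in some bag; for every edge, both endpoints lie together in some bag; and for every vertex, the bags containing it form a connected subtree. Here vertex 2 appears in no bag, so the decomposition is invalid.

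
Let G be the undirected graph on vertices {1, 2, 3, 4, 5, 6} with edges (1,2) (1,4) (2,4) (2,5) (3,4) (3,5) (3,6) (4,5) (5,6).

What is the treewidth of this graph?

A width-2 tree decomposition is:
Bags: B1 = {2, 4, 5}  B2 = {3, 4, 5}  B3 = {3, 5, 6}  B4 = {1, 2, 4}
Tree: B1–B2, B2–B3, B1–B4
Each bag holds 3 vertices, so the decomposition has width 2, which upper-bounds the treewidth. On the other hand G contains the 3-clique {1, 2, 4}. A clique must lie in a single bag of any decomposition, so no decomposition can have width below 2. Therefore the treewidth is 2.

2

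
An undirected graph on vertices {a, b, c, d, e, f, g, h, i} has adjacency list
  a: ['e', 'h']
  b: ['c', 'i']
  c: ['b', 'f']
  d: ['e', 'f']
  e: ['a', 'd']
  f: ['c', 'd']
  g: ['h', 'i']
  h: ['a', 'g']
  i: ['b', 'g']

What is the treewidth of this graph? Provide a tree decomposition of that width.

Treewidth 2.
One optimal decomposition is:
Bags: B1 = {d, e, f}  B2 = {a, e, f}  B3 = {a, f, h}  B4 = {f, g, h}  B5 = {f, g, i}  B6 = {b, f, i}  B7 = {b, c, f}
Tree: B1–B2, B2–B3, B3–B4, B4–B5, B5–B6, B6–B7

Every bag has size at most 3, so the width is 3 − 1 = 2 and tw(G) ≤ 2. Since f–d–e–a–h–g–i–b–c–f is a cycle in G, G is not acyclic. Forests are exactly the graphs of treewidth ≤ 1, so tw(G) ≥ 2. The upper and lower bounds meet at 2, so that is the treewidth.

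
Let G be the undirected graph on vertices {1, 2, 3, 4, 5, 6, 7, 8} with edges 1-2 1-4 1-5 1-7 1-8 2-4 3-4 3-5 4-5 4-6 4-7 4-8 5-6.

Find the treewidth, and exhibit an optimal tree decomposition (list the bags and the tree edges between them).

Each bag holds 3 vertices, so the decomposition has width 2, which upper-bounds the treewidth. On the other hand G contains the 3-clique {1, 4, 8}. A clique must lie in a single bag of any decomposition, so no decomposition can have width below 2. Hence tw(G) = 2 exactly.

Treewidth 2.
One such decomposition:
Bags: B1 = {1, 4, 5}  B2 = {4, 5, 6}  B3 = {1, 4, 8}  B4 = {1, 4, 7}  B5 = {3, 4, 5}  B6 = {1, 2, 4}
Tree: B1–B2, B1–B3, B1–B4, B2–B5, B4–B6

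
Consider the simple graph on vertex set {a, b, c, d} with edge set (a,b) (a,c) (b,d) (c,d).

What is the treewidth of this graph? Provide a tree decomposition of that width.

Treewidth 2.
Bags: B1 = {a, b, c}  B2 = {b, c, d}
Tree: B1–B2

Every bag has size at most 3, so the width is 3 − 1 = 2 and tw(G) ≤ 2. The edges c–a–b–d–c form a cycle, so G is not a tree and its treewidth is at least 2. The upper and lower bounds meet at 2, so that is the treewidth.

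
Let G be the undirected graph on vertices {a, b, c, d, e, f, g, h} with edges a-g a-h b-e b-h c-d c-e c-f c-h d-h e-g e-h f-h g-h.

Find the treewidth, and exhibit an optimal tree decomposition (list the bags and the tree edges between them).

Every bag has size at most 3, so the width is 3 − 1 = 2 and tw(G) ≤ 2. Conversely, {e, g, h} is a clique of size 3, and the vertices of any clique must share a bag in every tree decomposition; so some bag has ≥ 3 vertices and tw(G) ≥ 2. Therefore the treewidth is 2.

Treewidth 2.
One such decomposition:
Bags: B1 = {e, g, h}  B2 = {c, e, h}  B3 = {c, d, h}  B4 = {b, e, h}  B5 = {a, g, h}  B6 = {c, f, h}
Tree: B1–B2, B2–B3, B1–B4, B1–B5, B3–B6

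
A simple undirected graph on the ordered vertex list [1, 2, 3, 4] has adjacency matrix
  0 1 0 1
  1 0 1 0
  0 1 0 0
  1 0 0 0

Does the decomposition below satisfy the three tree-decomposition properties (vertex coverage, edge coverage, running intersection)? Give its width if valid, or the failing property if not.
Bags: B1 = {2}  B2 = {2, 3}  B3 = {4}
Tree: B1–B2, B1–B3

No — vertex 1 appears in no bag.

A tree decomposition must satisfy three properties: every vertex lies in some bag; for every edge, both endpoints lie together in some bag; and for every vertex, the bags containing it form a connected subtree. Here vertex 1 appears in no bag, so the decomposition is invalid.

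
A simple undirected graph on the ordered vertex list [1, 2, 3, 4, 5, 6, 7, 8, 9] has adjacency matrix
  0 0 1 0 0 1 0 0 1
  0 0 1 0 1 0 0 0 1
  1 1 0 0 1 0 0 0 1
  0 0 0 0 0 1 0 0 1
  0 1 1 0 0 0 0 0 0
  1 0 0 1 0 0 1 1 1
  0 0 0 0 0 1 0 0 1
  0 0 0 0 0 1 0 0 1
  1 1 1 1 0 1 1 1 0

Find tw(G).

A width-2 tree decomposition is:
Bags: B1 = {1, 6, 9}  B2 = {1, 3, 9}  B3 = {4, 6, 9}  B4 = {2, 3, 9}  B5 = {6, 7, 9}  B6 = {6, 8, 9}  B7 = {2, 3, 5}
Tree: B1–B2, B1–B3, B2–B4, B1–B5, B3–B6, B4–B7
Every bag has size at most 3, so the width is 3 − 1 = 2 and tw(G) ≤ 2. For the lower bound, the 3 vertices {2, 3, 9} are pairwise adjacent, and any tree decomposition puts a clique entirely inside one bag — forcing width ≥ 2. Hence tw(G) = 2 exactly.

2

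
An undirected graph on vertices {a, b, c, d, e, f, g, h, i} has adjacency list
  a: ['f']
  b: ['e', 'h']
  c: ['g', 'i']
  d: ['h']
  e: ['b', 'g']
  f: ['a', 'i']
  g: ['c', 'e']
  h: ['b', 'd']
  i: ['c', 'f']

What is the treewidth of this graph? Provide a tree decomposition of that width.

Every bag has size at most 2, so the width is 2 − 1 = 1 and tw(G) ≤ 1. Since G has at least one edge (e.g. a–f), it is not an edgeless graph, so tw(G) ≥ 1. Combining the bounds, tw(G) = 1.

Treewidth 1.
One optimal decomposition is:
Bags: B1 = {a, f}  B2 = {f, i}  B3 = {c, i}  B4 = {c, g}  B5 = {e, g}  B6 = {b, e}  B7 = {b, h}  B8 = {d, h}
Tree: B1–B2, B2–B3, B3–B4, B4–B5, B5–B6, B6–B7, B7–B8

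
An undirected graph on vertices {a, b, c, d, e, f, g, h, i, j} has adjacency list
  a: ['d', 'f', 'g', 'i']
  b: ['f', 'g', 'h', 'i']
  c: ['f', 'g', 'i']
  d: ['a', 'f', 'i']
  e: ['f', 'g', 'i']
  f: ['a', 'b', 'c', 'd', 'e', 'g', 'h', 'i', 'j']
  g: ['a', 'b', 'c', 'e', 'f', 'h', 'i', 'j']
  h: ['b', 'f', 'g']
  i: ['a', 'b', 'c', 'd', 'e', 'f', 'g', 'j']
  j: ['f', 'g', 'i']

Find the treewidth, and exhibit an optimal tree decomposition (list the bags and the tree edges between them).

Treewidth 3.
One such decomposition:
Bags: B1 = {a, f, g, i}  B2 = {f, g, i, j}  B3 = {c, f, g, i}  B4 = {b, f, g, i}  B5 = {b, f, g, h}  B6 = {a, d, f, i}  B7 = {e, f, g, i}
Tree: B1–B2, B1–B3, B3–B4, B4–B5, B1–B6, B1–B7

The largest bag has 4 vertices, giving width 3; this decomposition certifies tw(G) ≤ 3. For the lower bound, the 4 vertices {a, d, f, i} are pairwise adjacent, and any tree decomposition puts a clique entirely inside one bag — forcing width ≥ 3. Hence tw(G) = 3 exactly.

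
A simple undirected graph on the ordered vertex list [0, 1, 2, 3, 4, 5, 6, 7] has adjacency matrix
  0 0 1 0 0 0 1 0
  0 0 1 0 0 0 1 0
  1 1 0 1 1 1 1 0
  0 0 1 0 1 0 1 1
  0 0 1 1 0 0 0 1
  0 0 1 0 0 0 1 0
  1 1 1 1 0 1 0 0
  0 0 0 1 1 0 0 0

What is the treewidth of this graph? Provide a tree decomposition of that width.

Treewidth 2.
One such decomposition:
Bags: B1 = {2, 5, 6}  B2 = {2, 3, 6}  B3 = {1, 2, 6}  B4 = {0, 2, 6}  B5 = {2, 3, 4}  B6 = {3, 4, 7}
Tree: B1–B2, B1–B3, B2–B4, B2–B5, B5–B6

Each bag holds 3 vertices, so the decomposition has width 2, which upper-bounds the treewidth. Conversely, {2, 3, 4} is a clique of size 3, and the vertices of any clique must share a bag in every tree decomposition; so some bag has ≥ 3 vertices and tw(G) ≥ 2. The upper and lower bounds meet at 2, so that is the treewidth.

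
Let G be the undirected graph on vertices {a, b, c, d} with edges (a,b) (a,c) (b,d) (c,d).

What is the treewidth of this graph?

A width-2 tree decomposition is:
Bags: B1 = {a, b, c}  B2 = {b, c, d}
Tree: B1–B2
The largest bag has 3 vertices, giving width 2; this decomposition certifies tw(G) ≤ 2. Since b–a–c–d–b is a cycle in G, G is not acyclic. Forests are exactly the graphs of treewidth ≤ 1, so tw(G) ≥ 2. Therefore the treewidth is 2.

2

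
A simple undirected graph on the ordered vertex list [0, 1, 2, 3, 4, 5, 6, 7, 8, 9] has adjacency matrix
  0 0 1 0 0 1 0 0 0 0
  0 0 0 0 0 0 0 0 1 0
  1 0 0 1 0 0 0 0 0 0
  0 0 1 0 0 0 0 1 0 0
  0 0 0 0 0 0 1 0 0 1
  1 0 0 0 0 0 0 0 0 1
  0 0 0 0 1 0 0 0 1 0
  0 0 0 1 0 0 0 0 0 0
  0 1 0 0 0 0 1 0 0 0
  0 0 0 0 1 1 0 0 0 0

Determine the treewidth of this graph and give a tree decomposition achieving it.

Every bag has size at most 2, so the width is 2 − 1 = 1 and tw(G) ≤ 1. Any graph with an edge has treewidth ≥ 1, and G has the edge 1–8. Therefore the treewidth is 1.

Treewidth 1.
One optimal decomposition is:
Bags: B1 = {1, 8}  B2 = {6, 8}  B3 = {4, 6}  B4 = {4, 9}  B5 = {5, 9}  B6 = {0, 5}  B7 = {0, 2}  B8 = {2, 3}  B9 = {3, 7}
Tree: B1–B2, B2–B3, B3–B4, B4–B5, B5–B6, B6–B7, B7–B8, B8–B9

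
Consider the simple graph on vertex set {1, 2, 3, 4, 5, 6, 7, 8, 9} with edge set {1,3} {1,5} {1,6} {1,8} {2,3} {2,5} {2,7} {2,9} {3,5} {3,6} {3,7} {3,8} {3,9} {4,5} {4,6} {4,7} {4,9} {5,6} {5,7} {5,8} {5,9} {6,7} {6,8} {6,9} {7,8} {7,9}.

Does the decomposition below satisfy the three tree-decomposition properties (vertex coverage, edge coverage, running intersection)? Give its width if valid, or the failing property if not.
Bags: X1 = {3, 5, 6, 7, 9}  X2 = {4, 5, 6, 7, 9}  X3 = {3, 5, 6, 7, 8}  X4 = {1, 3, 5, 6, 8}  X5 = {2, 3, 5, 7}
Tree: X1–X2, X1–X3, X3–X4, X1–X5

A tree decomposition must satisfy three properties: every vertex lies in some bag; for every edge, both endpoints lie together in some bag; and for every vertex, the bags containing it form a connected subtree. Here edge (9,2) lies in no bag, so the decomposition is invalid.

No — edge (9,2) lies in no bag.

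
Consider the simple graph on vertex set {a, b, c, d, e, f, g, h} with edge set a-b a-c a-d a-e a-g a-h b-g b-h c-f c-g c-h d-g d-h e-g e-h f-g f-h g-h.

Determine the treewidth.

3

A width-3 tree decomposition is:
Bags: B1 = {a, d, g, h}  B2 = {a, b, g, h}  B3 = {a, c, g, h}  B4 = {a, e, g, h}  B5 = {c, f, g, h}
Tree: B1–B2, B1–B3, B1–B4, B3–B5
The largest bag has 4 vertices, giving width 3; this decomposition certifies tw(G) ≤ 3. For the lower bound, the 4 vertices {a, d, g, h} are pairwise adjacent, and any tree decomposition puts a clique entirely inside one bag — forcing width ≥ 3. Therefore the treewidth is 3.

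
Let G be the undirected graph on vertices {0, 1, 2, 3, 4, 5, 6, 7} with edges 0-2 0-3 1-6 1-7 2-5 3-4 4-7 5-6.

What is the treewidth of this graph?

2

A width-2 tree decomposition is:
Bags: B1 = {1, 6, 7}  B2 = {4, 6, 7}  B3 = {3, 4, 6}  B4 = {0, 3, 6}  B5 = {0, 2, 6}  B6 = {2, 5, 6}
Tree: B1–B2, B2–B3, B3–B4, B4–B5, B5–B6
Each bag holds 3 vertices, so the decomposition has width 2, which upper-bounds the treewidth. For the lower bound, G contains the cycle 6–1–7–4–3–0–2–5–6, so G is not a forest; only forests have treewidth ≤ 1, hence tw(G) ≥ 2. The upper and lower bounds meet at 2, so that is the treewidth.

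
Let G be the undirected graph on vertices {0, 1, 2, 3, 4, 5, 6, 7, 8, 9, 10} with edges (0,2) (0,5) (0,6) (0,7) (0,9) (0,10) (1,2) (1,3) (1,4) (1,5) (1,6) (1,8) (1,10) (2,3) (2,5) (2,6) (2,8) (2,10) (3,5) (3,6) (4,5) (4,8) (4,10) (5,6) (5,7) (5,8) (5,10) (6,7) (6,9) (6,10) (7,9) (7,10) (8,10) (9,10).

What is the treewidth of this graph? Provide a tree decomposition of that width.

The largest bag has 5 vertices, giving width 4; this decomposition certifies tw(G) ≤ 4. On the other hand G contains the 5-clique {0, 6, 7, 9, 10}. A clique must lie in a single bag of any decomposition, so no decomposition can have width below 4. Therefore the treewidth is 4.

Treewidth 4.
One such decomposition:
Bags: B1 = {1, 2, 5, 8, 10}  B2 = {1, 2, 5, 6, 10}  B3 = {0, 2, 5, 6, 10}  B4 = {0, 5, 6, 7, 10}  B5 = {0, 6, 7, 9, 10}  B6 = {1, 4, 5, 8, 10}  B7 = {1, 2, 3, 5, 6}
Tree: B1–B2, B2–B3, B3–B4, B4–B5, B1–B6, B2–B7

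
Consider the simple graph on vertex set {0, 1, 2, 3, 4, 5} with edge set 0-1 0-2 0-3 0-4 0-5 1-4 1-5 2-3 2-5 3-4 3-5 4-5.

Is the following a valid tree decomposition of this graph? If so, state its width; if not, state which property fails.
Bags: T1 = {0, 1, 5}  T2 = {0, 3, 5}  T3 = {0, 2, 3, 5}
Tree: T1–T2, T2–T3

A tree decomposition must satisfy three properties: every vertex lies in some bag; for every edge, both endpoints lie together in some bag; and for every vertex, the bags containing it form a connected subtree. Here vertex 4 appears in no bag, so the decomposition is invalid.

No — vertex 4 appears in no bag.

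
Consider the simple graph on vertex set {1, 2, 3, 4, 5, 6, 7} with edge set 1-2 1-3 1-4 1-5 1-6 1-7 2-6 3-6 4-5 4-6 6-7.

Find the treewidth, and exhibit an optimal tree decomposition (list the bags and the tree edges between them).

Every bag has size at most 3, so the width is 3 − 1 = 2 and tw(G) ≤ 2. For the lower bound, the 3 vertices {1, 4, 5} are pairwise adjacent, and any tree decomposition puts a clique entirely inside one bag — forcing width ≥ 2. Hence tw(G) = 2 exactly.

Treewidth 2.
One such decomposition:
Bags: B1 = {1, 2, 6}  B2 = {1, 3, 6}  B3 = {1, 6, 7}  B4 = {1, 4, 6}  B5 = {1, 4, 5}
Tree: B1–B2, B2–B3, B3–B4, B4–B5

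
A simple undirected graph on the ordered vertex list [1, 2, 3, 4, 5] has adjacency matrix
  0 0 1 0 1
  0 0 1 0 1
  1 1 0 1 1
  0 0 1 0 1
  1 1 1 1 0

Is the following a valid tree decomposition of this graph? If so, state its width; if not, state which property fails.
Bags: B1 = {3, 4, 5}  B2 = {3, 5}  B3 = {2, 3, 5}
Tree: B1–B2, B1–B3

No — vertex 1 appears in no bag.

A tree decomposition must satisfy three properties: every vertex lies in some bag; for every edge, both endpoints lie together in some bag; and for every vertex, the bags containing it form a connected subtree. Here vertex 1 appears in no bag, so the decomposition is invalid.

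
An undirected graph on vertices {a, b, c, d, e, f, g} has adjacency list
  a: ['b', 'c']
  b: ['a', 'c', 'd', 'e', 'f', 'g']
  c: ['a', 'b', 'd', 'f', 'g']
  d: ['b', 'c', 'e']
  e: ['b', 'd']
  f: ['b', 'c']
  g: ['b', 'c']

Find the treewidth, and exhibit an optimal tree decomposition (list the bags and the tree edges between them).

Treewidth 2.
One such decomposition:
Bags: B1 = {b, c, f}  B2 = {b, c, d}  B3 = {b, d, e}  B4 = {a, b, c}  B5 = {b, c, g}
Tree: B1–B2, B2–B3, B2–B4, B4–B5

The largest bag has 3 vertices, giving width 2; this decomposition certifies tw(G) ≤ 2. Conversely, {b, d, e} is a clique of size 3, and the vertices of any clique must share a bag in every tree decomposition; so some bag has ≥ 3 vertices and tw(G) ≥ 2. Combining the bounds, tw(G) = 2.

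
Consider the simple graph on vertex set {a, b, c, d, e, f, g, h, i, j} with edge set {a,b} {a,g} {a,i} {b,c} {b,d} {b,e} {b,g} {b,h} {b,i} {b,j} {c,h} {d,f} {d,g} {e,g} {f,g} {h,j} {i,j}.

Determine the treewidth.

2

A width-2 tree decomposition is:
Bags: B1 = {b, h, j}  B2 = {b, i, j}  B3 = {a, b, i}  B4 = {a, b, g}  B5 = {b, c, h}  B6 = {b, d, g}  B7 = {d, f, g}  B8 = {b, e, g}
Tree: B1–B2, B2–B3, B3–B4, B1–B5, B4–B6, B6–B7, B6–B8
Every bag has size at most 3, so the width is 3 − 1 = 2 and tw(G) ≤ 2. For the lower bound, the 3 vertices {d, f, g} are pairwise adjacent, and any tree decomposition puts a clique entirely inside one bag — forcing width ≥ 2. Therefore the treewidth is 2.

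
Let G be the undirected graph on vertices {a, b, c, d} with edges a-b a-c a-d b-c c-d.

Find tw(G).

2

A width-2 tree decomposition is:
Bags: B1 = {a, b, c}  B2 = {a, c, d}
Tree: B1–B2
The largest bag has 3 vertices, giving width 2; this decomposition certifies tw(G) ≤ 2. For the lower bound, the 3 vertices {a, c, d} are pairwise adjacent, and any tree decomposition puts a clique entirely inside one bag — forcing width ≥ 2. Combining the bounds, tw(G) = 2.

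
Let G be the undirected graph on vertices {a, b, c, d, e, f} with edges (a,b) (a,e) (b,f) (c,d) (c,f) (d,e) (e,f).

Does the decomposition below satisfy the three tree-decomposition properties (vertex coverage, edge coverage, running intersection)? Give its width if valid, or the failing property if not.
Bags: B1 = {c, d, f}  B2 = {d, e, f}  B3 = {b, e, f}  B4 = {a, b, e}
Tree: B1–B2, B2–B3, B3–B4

Checking the three conditions: (i) the bags cover all of {a, b, c, d, e, f}; (ii) for each edge, some bag contains both endpoints; (iii) the bags containing any fixed vertex form a subtree. All hold, so the decomposition is valid with width 3 − 1 = 2.

Yes; width 2.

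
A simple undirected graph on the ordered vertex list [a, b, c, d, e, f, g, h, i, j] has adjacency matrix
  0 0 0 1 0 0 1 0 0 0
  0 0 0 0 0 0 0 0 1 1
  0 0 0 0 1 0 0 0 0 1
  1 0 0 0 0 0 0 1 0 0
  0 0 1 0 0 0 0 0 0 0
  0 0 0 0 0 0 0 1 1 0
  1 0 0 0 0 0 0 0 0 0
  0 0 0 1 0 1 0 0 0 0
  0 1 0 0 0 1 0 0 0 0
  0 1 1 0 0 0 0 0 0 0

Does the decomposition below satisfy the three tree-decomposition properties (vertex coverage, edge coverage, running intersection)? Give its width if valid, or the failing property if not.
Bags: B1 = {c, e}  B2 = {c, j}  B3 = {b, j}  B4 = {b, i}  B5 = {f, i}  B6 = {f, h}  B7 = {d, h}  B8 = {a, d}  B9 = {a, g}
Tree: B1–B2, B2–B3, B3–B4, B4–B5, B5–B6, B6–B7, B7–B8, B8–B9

Yes; width 1.

Every vertex of G appears in some bag (union = {a, b, c, d, e, f, g, h, i, j}); every edge is covered by a bag; and for each vertex v the set of bags containing v is connected in the bag tree. The decomposition is therefore valid. The largest bag has 2 vertices, so the width is 1.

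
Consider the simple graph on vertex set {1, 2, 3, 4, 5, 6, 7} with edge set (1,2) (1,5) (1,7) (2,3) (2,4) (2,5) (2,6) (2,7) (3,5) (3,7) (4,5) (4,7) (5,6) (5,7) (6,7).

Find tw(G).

3

A width-3 tree decomposition is:
Bags: B1 = {2, 3, 5, 7}  B2 = {1, 2, 5, 7}  B3 = {2, 4, 5, 7}  B4 = {2, 5, 6, 7}
Tree: B1–B2, B1–B3, B1–B4
Every bag has size at most 4, so the width is 4 − 1 = 3 and tw(G) ≤ 3. Conversely, {1, 2, 5, 7} is a clique of size 4, and the vertices of any clique must share a bag in every tree decomposition; so some bag has ≥ 4 vertices and tw(G) ≥ 3. Combining the bounds, tw(G) = 3.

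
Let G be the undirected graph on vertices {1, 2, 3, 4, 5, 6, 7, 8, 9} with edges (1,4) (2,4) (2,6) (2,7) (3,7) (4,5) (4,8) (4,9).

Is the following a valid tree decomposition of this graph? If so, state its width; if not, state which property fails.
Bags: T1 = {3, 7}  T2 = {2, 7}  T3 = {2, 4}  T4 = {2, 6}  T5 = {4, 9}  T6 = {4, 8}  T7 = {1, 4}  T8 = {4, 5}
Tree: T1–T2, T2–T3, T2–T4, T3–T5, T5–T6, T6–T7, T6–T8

Yes; width 1.

Checking the three conditions: (i) the bags cover all of {1, 2, 3, 4, 5, 6, 7, 8, 9}; (ii) for each edge, some bag contains both endpoints; (iii) the bags containing any fixed vertex form a subtree. All hold, so the decomposition is valid with width 2 − 1 = 1.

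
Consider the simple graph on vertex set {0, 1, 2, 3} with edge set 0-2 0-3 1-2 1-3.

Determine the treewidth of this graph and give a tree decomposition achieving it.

Treewidth 2.
Bags: B1 = {1, 2, 3}  B2 = {0, 2, 3}
Tree: B1–B2

Each bag holds 3 vertices, so the decomposition has width 2, which upper-bounds the treewidth. For the lower bound, G contains the cycle 3–1–2–0–3, so G is not a forest; only forests have treewidth ≤ 1, hence tw(G) ≥ 2. Combining the bounds, tw(G) = 2.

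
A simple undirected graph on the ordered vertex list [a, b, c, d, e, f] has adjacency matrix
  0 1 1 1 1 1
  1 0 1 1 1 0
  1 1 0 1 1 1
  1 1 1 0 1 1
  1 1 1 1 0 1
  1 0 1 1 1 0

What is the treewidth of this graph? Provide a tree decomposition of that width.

The largest bag has 5 vertices, giving width 4; this decomposition certifies tw(G) ≤ 4. On the other hand G contains the 5-clique {a, c, d, e, f}. A clique must lie in a single bag of any decomposition, so no decomposition can have width below 4. Combining the bounds, tw(G) = 4.

Treewidth 4.
One such decomposition:
Bags: B1 = {a, b, c, d, e}  B2 = {a, c, d, e, f}
Tree: B1–B2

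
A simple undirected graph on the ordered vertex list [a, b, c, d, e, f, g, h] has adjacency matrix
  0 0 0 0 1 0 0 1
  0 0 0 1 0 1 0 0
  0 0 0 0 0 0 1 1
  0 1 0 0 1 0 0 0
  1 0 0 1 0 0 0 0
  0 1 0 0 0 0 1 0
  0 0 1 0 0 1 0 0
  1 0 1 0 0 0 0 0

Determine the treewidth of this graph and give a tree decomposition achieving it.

Treewidth 2.
One such decomposition:
Bags: B1 = {a, e, h}  B2 = {d, e, h}  B3 = {b, d, h}  B4 = {b, f, h}  B5 = {f, g, h}  B6 = {c, g, h}
Tree: B1–B2, B2–B3, B3–B4, B4–B5, B5–B6

Each bag holds 3 vertices, so the decomposition has width 2, which upper-bounds the treewidth. The edges h–a–e–d–b–f–g–c–h form a cycle, so G is not a tree and its treewidth is at least 2. The upper and lower bounds meet at 2, so that is the treewidth.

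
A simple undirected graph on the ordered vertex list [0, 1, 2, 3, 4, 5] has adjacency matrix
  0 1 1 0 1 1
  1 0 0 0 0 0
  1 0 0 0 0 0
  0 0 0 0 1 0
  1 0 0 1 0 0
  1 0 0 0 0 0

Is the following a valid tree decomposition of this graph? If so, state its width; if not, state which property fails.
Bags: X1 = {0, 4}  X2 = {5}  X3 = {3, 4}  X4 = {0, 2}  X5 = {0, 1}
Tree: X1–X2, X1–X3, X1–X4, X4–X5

No — edge (0,5) lies in no bag.

A tree decomposition must satisfy three properties: every vertex lies in some bag; for every edge, both endpoints lie together in some bag; and for every vertex, the bags containing it form a connected subtree. Here edge (0,5) lies in no bag, so the decomposition is invalid.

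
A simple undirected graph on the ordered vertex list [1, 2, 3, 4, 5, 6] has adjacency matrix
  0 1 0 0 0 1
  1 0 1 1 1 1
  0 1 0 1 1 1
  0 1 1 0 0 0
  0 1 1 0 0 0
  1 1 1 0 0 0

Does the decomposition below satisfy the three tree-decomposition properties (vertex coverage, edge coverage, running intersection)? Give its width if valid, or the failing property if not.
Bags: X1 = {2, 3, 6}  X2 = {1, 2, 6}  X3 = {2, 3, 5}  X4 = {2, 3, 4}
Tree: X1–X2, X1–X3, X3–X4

Vertex coverage: the bags together contain {1, 2, 3, 4, 5, 6}, the full vertex set. Edge coverage: each edge of G has both endpoints in at least one bag. Running intersection: for every vertex, the bags containing it form a connected subtree. All three properties hold, so this is a valid tree decomposition of width max|bag| − 1 = 2, and hence tw(G) ≤ 2.

Yes; width 2.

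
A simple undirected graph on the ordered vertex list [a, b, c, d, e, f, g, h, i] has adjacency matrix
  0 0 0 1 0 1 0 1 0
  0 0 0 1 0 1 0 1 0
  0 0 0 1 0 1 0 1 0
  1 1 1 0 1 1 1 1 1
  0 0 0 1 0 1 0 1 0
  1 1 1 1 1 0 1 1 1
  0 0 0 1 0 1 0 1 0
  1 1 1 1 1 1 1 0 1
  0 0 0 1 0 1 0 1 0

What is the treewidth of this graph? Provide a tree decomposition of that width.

Each bag holds 4 vertices, so the decomposition has width 3, which upper-bounds the treewidth. On the other hand G contains the 4-clique {d, f, g, h}. A clique must lie in a single bag of any decomposition, so no decomposition can have width below 3. The upper and lower bounds meet at 3, so that is the treewidth.

Treewidth 3.
One such decomposition:
Bags: B1 = {d, f, h, i}  B2 = {c, d, f, h}  B3 = {a, d, f, h}  B4 = {b, d, f, h}  B5 = {d, f, g, h}  B6 = {d, e, f, h}
Tree: B1–B2, B2–B3, B3–B4, B2–B5, B2–B6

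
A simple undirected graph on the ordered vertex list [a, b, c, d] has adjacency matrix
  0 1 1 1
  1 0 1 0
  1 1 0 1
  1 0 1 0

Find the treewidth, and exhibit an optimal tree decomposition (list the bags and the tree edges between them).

Treewidth 2.
Bags: B1 = {a, c, d}  B2 = {a, b, c}
Tree: B1–B2

Each bag holds 3 vertices, so the decomposition has width 2, which upper-bounds the treewidth. For the lower bound, the 3 vertices {a, c, d} are pairwise adjacent, and any tree decomposition puts a clique entirely inside one bag — forcing width ≥ 2. Hence tw(G) = 2 exactly.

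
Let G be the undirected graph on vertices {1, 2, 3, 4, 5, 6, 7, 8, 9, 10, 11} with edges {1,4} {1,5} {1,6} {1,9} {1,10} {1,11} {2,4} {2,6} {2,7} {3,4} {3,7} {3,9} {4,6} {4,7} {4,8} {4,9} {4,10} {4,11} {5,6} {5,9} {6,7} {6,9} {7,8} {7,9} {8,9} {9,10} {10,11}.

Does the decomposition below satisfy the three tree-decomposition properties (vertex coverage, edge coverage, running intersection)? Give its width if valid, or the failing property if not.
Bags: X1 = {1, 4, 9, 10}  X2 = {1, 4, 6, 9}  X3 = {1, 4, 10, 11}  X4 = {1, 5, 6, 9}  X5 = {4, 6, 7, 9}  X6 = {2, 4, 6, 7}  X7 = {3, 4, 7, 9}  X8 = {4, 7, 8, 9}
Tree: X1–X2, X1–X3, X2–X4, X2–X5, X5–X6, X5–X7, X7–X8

Yes; width 3.

Every vertex of G appears in some bag (union = {1, 2, 3, 4, 5, 6, 7, 8, 9, 10, 11}); every edge is covered by a bag; and for each vertex v the set of bags containing v is connected in the bag tree. The decomposition is therefore valid. The largest bag has 4 vertices, so the width is 3.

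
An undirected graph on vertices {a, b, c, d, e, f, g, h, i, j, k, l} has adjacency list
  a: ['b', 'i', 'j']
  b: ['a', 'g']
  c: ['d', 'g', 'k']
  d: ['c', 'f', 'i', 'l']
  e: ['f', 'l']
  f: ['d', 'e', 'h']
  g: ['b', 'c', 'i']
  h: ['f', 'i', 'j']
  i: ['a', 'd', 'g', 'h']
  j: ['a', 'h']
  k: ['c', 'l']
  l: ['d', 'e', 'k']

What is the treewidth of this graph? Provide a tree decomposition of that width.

The largest bag has 4 vertices, giving width 3; this decomposition certifies tw(G) ≤ 3. For the lower bound: the 4 vertex sets {a,b,j}, {g}, {i}, {c,d,f,h} are disjoint, each induces a connected subgraph, and every pair is joined by at least one edge of G. Contracting each set to a single vertex therefore yields K_{4} as a minor, and since treewidth is minor-monotone, tw(G) ≥ tw(K_{4}) = 3. Hence tw(G) = 3 exactly.

Treewidth 3.
One optimal decomposition is:
Bags: B1 = {a, b, g, j}  B2 = {a, g, i, j}  B3 = {g, h, i, j}  B4 = {c, g, h, i}  B5 = {c, d, h, i}  B6 = {c, d, f, h}  B7 = {c, d, f, k}  B8 = {d, f, k, l}  B9 = {e, f, k, l}
Tree: B1–B2, B2–B3, B3–B4, B4–B5, B5–B6, B6–B7, B7–B8, B8–B9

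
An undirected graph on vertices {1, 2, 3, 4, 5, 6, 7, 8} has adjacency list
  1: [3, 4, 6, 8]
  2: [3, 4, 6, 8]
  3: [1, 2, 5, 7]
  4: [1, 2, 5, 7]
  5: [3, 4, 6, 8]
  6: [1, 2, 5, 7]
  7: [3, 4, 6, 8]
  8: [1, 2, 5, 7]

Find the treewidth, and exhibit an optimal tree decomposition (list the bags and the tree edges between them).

Treewidth 4.
Bags: B1 = {1, 2, 3, 5, 7}  B2 = {1, 2, 4, 5, 7}  B3 = {1, 2, 5, 6, 7}  B4 = {1, 2, 5, 7, 8}
Tree: B1–B2, B2–B3, B3–B4

Each bag holds 5 vertices, so the decomposition has width 4, which upper-bounds the treewidth. For the lower bound: the 5 vertex sets {1,3}, {4,5}, {2,6}, {7}, {8} are disjoint, each induces a connected subgraph, and every pair is joined by at least one edge of G. Contracting each set to a single vertex therefore yields K_{5} as a minor, and since treewidth is minor-monotone, tw(G) ≥ tw(K_{5}) = 4. The upper and lower bounds meet at 4, so that is the treewidth.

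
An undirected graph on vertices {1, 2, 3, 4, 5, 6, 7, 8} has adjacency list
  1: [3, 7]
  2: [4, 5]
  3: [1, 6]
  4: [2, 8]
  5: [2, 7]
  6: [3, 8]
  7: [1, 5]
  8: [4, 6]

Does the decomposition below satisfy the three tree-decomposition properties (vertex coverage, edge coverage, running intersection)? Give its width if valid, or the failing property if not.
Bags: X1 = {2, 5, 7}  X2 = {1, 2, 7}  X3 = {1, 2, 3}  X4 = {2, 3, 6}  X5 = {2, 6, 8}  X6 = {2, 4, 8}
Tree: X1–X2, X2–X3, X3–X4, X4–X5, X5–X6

Every vertex of G appears in some bag (union = {1, 2, 3, 4, 5, 6, 7, 8}); every edge is covered by a bag; and for each vertex v the set of bags containing v is connected in the bag tree. The decomposition is therefore valid. The largest bag has 3 vertices, so the width is 2.

Yes; width 2.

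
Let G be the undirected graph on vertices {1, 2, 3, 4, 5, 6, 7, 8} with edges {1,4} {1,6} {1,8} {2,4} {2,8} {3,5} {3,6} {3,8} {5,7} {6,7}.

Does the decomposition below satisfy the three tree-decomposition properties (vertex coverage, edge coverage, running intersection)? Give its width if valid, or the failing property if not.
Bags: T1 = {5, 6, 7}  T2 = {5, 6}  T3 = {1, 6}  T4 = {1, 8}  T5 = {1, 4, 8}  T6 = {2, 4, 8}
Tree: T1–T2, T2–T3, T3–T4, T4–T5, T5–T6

A tree decomposition must satisfy three properties: every vertex lies in some bag; for every edge, both endpoints lie together in some bag; and for every vertex, the bags containing it form a connected subtree. Here vertex 3 appears in no bag, so the decomposition is invalid.

No — vertex 3 appears in no bag.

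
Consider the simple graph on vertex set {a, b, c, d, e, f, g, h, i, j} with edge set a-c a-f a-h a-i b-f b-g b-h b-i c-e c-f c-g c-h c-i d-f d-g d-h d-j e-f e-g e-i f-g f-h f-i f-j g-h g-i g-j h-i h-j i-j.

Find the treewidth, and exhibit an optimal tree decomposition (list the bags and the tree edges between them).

Every bag has size at most 5, so the width is 5 − 1 = 4 and tw(G) ≤ 4. Conversely, {c, e, f, g, i} is a clique of size 5, and the vertices of any clique must share a bag in every tree decomposition; so some bag has ≥ 5 vertices and tw(G) ≥ 4. Hence tw(G) = 4 exactly.

Treewidth 4.
One optimal decomposition is:
Bags: B1 = {c, e, f, g, i}  B2 = {c, f, g, h, i}  B3 = {b, f, g, h, i}  B4 = {f, g, h, i, j}  B5 = {d, f, g, h, j}  B6 = {a, c, f, h, i}
Tree: B1–B2, B2–B3, B2–B4, B4–B5, B2–B6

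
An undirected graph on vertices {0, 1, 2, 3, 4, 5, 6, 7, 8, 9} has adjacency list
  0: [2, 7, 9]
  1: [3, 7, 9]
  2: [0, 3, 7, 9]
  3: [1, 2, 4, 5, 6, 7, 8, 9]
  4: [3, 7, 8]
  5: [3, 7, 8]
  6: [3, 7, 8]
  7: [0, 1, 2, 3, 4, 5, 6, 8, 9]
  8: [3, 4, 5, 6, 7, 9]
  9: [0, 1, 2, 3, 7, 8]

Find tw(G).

3

A width-3 tree decomposition is:
Bags: B1 = {3, 7, 8, 9}  B2 = {2, 3, 7, 9}  B3 = {3, 4, 7, 8}  B4 = {3, 5, 7, 8}  B5 = {3, 6, 7, 8}  B6 = {1, 3, 7, 9}  B7 = {0, 2, 7, 9}
Tree: B1–B2, B1–B3, B3–B4, B3–B5, B1–B6, B2–B7
The largest bag has 4 vertices, giving width 3; this decomposition certifies tw(G) ≤ 3. For the lower bound, the 4 vertices {0, 2, 7, 9} are pairwise adjacent, and any tree decomposition puts a clique entirely inside one bag — forcing width ≥ 3. Therefore the treewidth is 3.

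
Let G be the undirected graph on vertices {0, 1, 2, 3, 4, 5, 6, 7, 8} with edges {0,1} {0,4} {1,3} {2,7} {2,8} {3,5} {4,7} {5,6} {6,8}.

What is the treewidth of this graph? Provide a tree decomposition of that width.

Treewidth 2.
One such decomposition:
Bags: B1 = {3, 5, 6}  B2 = {1, 3, 6}  B3 = {0, 1, 6}  B4 = {0, 4, 6}  B5 = {4, 6, 7}  B6 = {2, 6, 7}  B7 = {2, 6, 8}
Tree: B1–B2, B2–B3, B3–B4, B4–B5, B5–B6, B6–B7

Every bag has size at most 3, so the width is 3 − 1 = 2 and tw(G) ≤ 2. The edges 6–5–3–1–0–4–7–2–8–6 form a cycle, so G is not a tree and its treewidth is at least 2. Therefore the treewidth is 2.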